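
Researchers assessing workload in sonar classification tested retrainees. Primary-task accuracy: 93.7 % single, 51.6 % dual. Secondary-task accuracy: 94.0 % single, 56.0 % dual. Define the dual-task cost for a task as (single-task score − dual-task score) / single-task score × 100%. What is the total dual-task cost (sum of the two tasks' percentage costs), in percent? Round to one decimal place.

85.4

Primary cost = (93.7 − 51.6) / 93.7 × 100% = 44.9306%.
Secondary cost = (94.0 − 56.0) / 94.0 × 100% = 40.4255%.
Total = 44.9306% + 40.4255% = 85.3561% ≈ 85.4%.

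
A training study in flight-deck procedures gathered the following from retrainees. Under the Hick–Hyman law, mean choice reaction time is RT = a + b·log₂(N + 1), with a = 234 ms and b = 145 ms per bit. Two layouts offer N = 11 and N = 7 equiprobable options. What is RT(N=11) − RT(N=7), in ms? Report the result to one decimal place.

RT(11) = 234 + 145·log₂(12) = 234 + 145·3.5850 = 753.8250 ms.
RT(7) = 234 + 145·log₂(8) = 234 + 145·3.0000 = 669.0000 ms.
Difference = 753.8250 − 669.0000 = 84.8250 ≈ 84.8 ms.

84.8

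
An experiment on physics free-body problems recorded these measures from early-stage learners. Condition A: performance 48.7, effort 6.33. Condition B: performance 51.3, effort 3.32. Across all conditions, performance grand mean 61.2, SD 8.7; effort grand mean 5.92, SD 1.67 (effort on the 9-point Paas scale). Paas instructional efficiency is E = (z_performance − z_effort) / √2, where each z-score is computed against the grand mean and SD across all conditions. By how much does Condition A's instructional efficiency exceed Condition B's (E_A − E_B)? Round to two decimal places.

Condition A: z_P = (48.7 − 61.2)/8.7 = -1.4368; z_E = (6.33 − 5.92)/1.67 = 0.2455; E_A = (-1.4368 − 0.2455)/√2 = -1.1896.
Condition B: z_P = (51.3 − 61.2)/8.7 = -1.1379; z_E = (3.32 − 5.92)/1.67 = -1.5569; E_B = (-1.1379 − (-1.5569))/√2 = 0.2963.
E_A − E_B = -1.1896 − 0.2963 = -1.4859 ≈ -1.49.

-1.49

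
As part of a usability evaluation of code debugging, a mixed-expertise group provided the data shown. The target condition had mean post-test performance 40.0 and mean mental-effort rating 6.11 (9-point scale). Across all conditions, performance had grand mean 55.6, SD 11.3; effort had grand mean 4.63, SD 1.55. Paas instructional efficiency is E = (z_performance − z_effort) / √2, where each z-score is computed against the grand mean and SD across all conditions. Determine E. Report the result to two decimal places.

-1.65

z_performance = (40.0 − 55.6) / 11.3 = -15.6000 / 11.3 = -1.3805.
z_effort = (6.11 − 4.63) / 1.55 = 1.4800 / 1.55 = 0.9548.
z_P − z_E = -1.3805 − 0.9548 = -2.3353.
E = -2.3353 / √2 = -2.3353 / 1.41421 = -1.6513 ≈ -1.65.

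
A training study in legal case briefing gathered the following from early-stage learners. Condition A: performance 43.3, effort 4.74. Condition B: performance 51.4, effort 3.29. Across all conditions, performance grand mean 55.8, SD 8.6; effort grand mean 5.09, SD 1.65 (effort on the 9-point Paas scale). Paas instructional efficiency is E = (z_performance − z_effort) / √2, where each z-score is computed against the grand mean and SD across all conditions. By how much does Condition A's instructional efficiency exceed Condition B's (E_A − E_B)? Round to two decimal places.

-1.29

Condition A: z_P = (43.3 − 55.8)/8.6 = -1.4535; z_E = (4.74 − 5.09)/1.65 = -0.2121; E_A = (-1.4535 − (-0.2121))/√2 = -0.8778.
Condition B: z_P = (51.4 − 55.8)/8.6 = -0.5116; z_E = (3.29 − 5.09)/1.65 = -1.0909; E_B = (-0.5116 − (-1.0909))/√2 = 0.4096.
E_A − E_B = -0.8778 − 0.4096 = -1.2874 ≈ -1.29.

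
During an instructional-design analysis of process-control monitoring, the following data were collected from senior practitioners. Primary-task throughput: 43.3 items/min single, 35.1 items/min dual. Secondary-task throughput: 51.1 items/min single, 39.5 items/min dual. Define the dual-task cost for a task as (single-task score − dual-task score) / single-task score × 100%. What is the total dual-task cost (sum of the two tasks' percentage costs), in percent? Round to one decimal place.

Primary cost = (43.3 − 35.1) / 43.3 × 100% = 18.9376%.
Secondary cost = (51.1 − 39.5) / 51.1 × 100% = 22.7006%.
Total = 18.9376% + 22.7006% = 41.6382% ≈ 41.6%.

41.6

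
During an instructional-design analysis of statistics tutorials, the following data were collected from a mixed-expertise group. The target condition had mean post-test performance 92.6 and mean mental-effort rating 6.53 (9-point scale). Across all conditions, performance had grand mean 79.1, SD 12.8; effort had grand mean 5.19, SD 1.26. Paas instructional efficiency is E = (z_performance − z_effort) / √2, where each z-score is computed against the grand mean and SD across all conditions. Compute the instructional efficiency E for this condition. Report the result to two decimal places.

z_performance = (92.6 − 79.1) / 12.8 = 13.5000 / 12.8 = 1.0547.
z_effort = (6.53 − 5.19) / 1.26 = 1.3400 / 1.26 = 1.0635.
z_P − z_E = 1.0547 − 1.0635 = -0.0088.
E = -0.0088 / √2 = -0.0088 / 1.41421 = -0.0062 ≈ -0.01.

-0.01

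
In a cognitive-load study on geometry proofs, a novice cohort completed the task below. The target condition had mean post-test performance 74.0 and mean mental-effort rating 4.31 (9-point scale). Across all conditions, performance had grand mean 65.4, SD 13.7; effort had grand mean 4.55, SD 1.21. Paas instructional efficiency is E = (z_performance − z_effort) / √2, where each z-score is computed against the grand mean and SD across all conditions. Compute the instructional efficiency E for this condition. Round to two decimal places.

z_performance = (74.0 − 65.4) / 13.7 = 8.6000 / 13.7 = 0.6277.
z_effort = (4.31 − 4.55) / 1.21 = -0.2400 / 1.21 = -0.1983.
z_P − z_E = 0.6277 − (-0.1983) = 0.8260.
E = 0.8260 / √2 = 0.8260 / 1.41421 = 0.5841 ≈ 0.58.

0.58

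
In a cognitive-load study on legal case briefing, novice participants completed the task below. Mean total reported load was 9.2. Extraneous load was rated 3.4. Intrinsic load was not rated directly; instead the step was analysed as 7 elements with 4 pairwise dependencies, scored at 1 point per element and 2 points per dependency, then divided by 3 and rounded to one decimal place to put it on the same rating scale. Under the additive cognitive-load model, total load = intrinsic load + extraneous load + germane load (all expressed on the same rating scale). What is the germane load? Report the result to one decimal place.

0.8

Intrinsic (element-interactivity): (7 × 1 + 4 × 2) / 3 = 15 / 3 = 5.0000 → 5.0.
germane load = total − intrinsic − extraneous
             = 9.2 − 5.0 − 3.4 = 0.8.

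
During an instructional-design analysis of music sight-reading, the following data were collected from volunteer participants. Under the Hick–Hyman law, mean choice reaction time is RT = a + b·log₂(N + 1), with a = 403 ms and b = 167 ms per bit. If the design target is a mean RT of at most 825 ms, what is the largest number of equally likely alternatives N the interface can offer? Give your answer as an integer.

Set 403 + 167·log₂(N + 1) ≤ 825.
log₂(N + 1) ≤ (825 − 403) / 167 = 2.5269.
N + 1 ≤ 2^2.5269 = 5.7633.
N ≤ 4.7633, so the largest integer N is 4.

4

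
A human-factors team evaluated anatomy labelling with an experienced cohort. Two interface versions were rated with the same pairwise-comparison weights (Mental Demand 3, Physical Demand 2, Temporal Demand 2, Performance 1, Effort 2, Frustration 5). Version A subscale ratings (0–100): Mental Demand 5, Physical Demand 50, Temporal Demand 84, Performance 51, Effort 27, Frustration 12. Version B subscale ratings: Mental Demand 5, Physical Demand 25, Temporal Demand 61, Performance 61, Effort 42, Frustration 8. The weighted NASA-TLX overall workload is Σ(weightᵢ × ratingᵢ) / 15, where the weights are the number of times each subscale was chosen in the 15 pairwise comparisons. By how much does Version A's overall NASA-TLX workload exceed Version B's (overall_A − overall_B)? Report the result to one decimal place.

Version A weighted sum = 3·5 + 2·50 + 2·84 + 1·51 + 2·27 + 5·12 = 15 + 100 + 168 + 51 + 54 + 60 = 448; overall_A = 448/15 = 29.8667.
Version B weighted sum = 3·5 + 2·25 + 2·61 + 1·61 + 2·42 + 5·8 = 15 + 50 + 122 + 61 + 84 + 40 = 372; overall_B = 372/15 = 24.8000.
Difference = 29.8667 − 24.8000 = 5.0667 ≈ 5.1.

5.1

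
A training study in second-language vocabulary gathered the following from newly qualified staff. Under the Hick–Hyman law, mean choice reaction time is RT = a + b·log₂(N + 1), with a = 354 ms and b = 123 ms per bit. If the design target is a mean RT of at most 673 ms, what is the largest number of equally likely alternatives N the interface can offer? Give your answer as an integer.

5

Set 354 + 123·log₂(N + 1) ≤ 673.
log₂(N + 1) ≤ (673 − 354) / 123 = 2.5935.
N + 1 ≤ 2^2.5935 = 6.0356.
N ≤ 5.0356, so the largest integer N is 5.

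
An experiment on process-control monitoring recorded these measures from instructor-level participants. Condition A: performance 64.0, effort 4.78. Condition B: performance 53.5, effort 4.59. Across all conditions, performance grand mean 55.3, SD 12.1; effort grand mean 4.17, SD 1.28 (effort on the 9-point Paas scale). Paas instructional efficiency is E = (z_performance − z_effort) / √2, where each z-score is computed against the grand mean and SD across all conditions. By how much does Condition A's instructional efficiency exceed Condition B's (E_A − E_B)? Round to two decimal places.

0.51

Condition A: z_P = (64.0 − 55.3)/12.1 = 0.7190; z_E = (4.78 − 4.17)/1.28 = 0.4766; E_A = (0.7190 − 0.4766)/√2 = 0.1714.
Condition B: z_P = (53.5 − 55.3)/12.1 = -0.1488; z_E = (4.59 − 4.17)/1.28 = 0.3281; E_B = (-0.1488 − 0.3281)/√2 = -0.3372.
E_A − E_B = 0.1714 − (-0.3372) = 0.5086 ≈ 0.51.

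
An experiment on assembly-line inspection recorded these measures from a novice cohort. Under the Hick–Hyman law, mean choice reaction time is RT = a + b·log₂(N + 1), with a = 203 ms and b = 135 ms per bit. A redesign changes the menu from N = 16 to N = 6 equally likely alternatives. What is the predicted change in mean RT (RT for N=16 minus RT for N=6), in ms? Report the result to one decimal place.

RT(16) = 203 + 135·log₂(17) = 203 + 135·4.0875 = 754.8125 ms.
RT(6) = 203 + 135·log₂(7) = 203 + 135·2.8074 = 581.9990 ms.
Difference = 754.8125 − 581.9990 = 172.8135 ≈ 172.8 ms.

172.8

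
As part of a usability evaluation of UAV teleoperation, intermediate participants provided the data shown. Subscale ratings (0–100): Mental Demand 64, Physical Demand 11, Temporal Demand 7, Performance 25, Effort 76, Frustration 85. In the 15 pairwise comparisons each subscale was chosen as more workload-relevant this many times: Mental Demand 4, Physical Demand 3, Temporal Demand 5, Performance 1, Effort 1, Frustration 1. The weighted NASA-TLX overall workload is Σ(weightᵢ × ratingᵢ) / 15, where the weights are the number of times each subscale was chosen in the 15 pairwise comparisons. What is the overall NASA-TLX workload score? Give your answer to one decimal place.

34.0

The tallies are the weights (they sum to 15).
Weighted sum = 4·64 + 3·11 + 5·7 + 1·25 + 1·76 + 1·85
            = 256 + 33 + 35 + 25 + 76 + 85 = 510.
Overall workload = 510 / 15 = 34.0000 ≈ 34.0.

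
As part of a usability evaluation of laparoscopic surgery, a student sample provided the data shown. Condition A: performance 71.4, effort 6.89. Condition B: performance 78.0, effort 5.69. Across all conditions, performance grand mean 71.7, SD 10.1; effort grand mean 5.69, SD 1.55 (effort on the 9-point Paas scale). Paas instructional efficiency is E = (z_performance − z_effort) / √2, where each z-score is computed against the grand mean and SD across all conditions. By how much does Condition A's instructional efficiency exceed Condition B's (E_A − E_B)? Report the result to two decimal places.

Condition A: z_P = (71.4 − 71.7)/10.1 = -0.0297; z_E = (6.89 − 5.69)/1.55 = 0.7742; E_A = (-0.0297 − 0.7742)/√2 = -0.5684.
Condition B: z_P = (78.0 − 71.7)/10.1 = 0.6238; z_E = (5.69 − 5.69)/1.55 = 0.0000; E_B = (0.6238 − 0.0000)/√2 = 0.4411.
E_A − E_B = -0.5684 − 0.4411 = -1.0095 ≈ -1.01.

-1.01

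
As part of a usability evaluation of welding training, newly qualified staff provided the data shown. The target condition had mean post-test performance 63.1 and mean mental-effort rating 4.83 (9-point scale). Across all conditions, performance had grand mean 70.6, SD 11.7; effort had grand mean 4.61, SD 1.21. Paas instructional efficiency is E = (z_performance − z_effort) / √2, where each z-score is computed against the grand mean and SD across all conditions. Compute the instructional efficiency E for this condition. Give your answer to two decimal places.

z_performance = (63.1 − 70.6) / 11.7 = -7.5000 / 11.7 = -0.6410.
z_effort = (4.83 − 4.61) / 1.21 = 0.2200 / 1.21 = 0.1818.
z_P − z_E = -0.6410 − 0.1818 = -0.8228.
E = -0.8228 / √2 = -0.8228 / 1.41421 = -0.5818 ≈ -0.58.

-0.58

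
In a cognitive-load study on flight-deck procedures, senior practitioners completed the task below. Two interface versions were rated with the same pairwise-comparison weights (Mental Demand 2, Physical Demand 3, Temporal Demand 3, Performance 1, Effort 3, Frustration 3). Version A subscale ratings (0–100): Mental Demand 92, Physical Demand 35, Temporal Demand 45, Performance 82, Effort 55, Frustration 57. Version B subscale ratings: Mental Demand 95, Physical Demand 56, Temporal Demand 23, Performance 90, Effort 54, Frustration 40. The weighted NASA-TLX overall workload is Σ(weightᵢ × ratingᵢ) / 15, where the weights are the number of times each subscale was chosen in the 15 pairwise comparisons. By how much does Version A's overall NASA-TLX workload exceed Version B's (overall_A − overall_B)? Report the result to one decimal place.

Version A weighted sum = 2·92 + 3·35 + 3·45 + 1·82 + 3·55 + 3·57 = 184 + 105 + 135 + 82 + 165 + 171 = 842; overall_A = 842/15 = 56.1333.
Version B weighted sum = 2·95 + 3·56 + 3·23 + 1·90 + 3·54 + 3·40 = 190 + 168 + 69 + 90 + 162 + 120 = 799; overall_B = 799/15 = 53.2667.
Difference = 56.1333 − 53.2667 = 2.8666 ≈ 2.9.

2.9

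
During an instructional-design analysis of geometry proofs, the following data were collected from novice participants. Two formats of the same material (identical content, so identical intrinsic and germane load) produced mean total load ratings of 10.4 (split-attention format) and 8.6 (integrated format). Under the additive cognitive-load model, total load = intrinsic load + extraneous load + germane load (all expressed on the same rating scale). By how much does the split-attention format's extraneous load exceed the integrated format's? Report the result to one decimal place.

1.8

Intrinsic and germane load are equal across formats, so the difference in total load equals the difference in extraneous load.
Extraneous-load difference = 10.4 − 8.6 = 1.8.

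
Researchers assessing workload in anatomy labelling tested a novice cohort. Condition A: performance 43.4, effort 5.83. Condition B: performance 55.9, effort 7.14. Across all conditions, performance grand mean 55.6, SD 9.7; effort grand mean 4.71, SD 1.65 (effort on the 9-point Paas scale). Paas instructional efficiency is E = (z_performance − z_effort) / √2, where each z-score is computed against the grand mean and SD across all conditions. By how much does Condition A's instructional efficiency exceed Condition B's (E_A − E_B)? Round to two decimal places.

-0.35

Condition A: z_P = (43.4 − 55.6)/9.7 = -1.2577; z_E = (5.83 − 4.71)/1.65 = 0.6788; E_A = (-1.2577 − 0.6788)/√2 = -1.3693.
Condition B: z_P = (55.9 − 55.6)/9.7 = 0.0309; z_E = (7.14 − 4.71)/1.65 = 1.4727; E_B = (0.0309 − 1.4727)/√2 = -1.0195.
E_A − E_B = -1.3693 − (-1.0195) = -0.3498 ≈ -0.35.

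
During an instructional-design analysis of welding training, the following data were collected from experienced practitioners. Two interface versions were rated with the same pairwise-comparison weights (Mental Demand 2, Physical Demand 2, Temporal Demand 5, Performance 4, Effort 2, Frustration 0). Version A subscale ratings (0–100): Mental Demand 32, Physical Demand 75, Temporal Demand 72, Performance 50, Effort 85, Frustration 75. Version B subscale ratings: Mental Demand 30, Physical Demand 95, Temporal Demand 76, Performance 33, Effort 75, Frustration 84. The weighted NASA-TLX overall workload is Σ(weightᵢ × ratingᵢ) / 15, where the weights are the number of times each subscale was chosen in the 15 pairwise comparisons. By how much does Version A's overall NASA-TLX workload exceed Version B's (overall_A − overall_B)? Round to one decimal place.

2.1

Version A weighted sum = 2·32 + 2·75 + 5·72 + 4·50 + 2·85 + 0·75 = 64 + 150 + 360 + 200 + 170 + 0 = 944; overall_A = 944/15 = 62.9333.
Version B weighted sum = 2·30 + 2·95 + 5·76 + 4·33 + 2·75 + 0·84 = 60 + 190 + 380 + 132 + 150 + 0 = 912; overall_B = 912/15 = 60.8000.
Difference = 62.9333 − 60.8000 = 2.1333 ≈ 2.1.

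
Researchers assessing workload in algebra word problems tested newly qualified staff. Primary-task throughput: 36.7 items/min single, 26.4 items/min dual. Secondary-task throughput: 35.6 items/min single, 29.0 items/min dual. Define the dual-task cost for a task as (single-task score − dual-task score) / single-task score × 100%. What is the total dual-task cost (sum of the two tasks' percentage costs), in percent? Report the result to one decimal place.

46.6

Primary cost = (36.7 − 26.4) / 36.7 × 100% = 28.0654%.
Secondary cost = (35.6 − 29.0) / 35.6 × 100% = 18.5393%.
Total = 28.0654% + 18.5393% = 46.6047% ≈ 46.6%.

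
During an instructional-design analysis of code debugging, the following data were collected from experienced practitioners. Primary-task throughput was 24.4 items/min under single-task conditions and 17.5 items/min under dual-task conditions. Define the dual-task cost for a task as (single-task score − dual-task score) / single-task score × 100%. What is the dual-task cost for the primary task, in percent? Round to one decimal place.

28.3

Cost = (24.4 − 17.5) / 24.4 × 100%
     = 6.9000 / 24.4 × 100% = 28.2787%.
≈ 28.3%.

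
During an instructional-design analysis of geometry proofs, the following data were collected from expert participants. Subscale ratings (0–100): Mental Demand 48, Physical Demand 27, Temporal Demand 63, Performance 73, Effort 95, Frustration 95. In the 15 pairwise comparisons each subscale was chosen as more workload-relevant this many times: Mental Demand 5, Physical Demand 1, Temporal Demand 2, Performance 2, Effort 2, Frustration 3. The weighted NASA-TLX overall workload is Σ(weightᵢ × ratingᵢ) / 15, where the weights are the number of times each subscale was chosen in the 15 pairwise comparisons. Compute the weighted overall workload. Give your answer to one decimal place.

The tallies are the weights (they sum to 15).
Weighted sum = 5·48 + 1·27 + 2·63 + 2·73 + 2·95 + 3·95
            = 240 + 27 + 126 + 146 + 190 + 285 = 1014.
Overall workload = 1014 / 15 = 67.6000 ≈ 67.6.

67.6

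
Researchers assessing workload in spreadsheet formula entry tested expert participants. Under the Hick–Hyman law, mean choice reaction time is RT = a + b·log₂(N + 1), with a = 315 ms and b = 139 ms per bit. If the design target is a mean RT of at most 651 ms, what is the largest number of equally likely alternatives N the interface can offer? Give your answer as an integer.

Set 315 + 139·log₂(N + 1) ≤ 651.
log₂(N + 1) ≤ (651 − 315) / 139 = 2.4173.
N + 1 ≤ 2^2.4173 = 5.3417.
N ≤ 4.3417, so the largest integer N is 4.

4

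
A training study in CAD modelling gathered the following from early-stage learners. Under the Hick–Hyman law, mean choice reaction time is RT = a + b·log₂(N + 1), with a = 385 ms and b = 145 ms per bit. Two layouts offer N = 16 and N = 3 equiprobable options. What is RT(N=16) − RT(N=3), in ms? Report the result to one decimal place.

RT(16) = 385 + 145·log₂(17) = 385 + 145·4.0875 = 977.6875 ms.
RT(3) = 385 + 145·log₂(4) = 385 + 145·2.0000 = 675.0000 ms.
Difference = 977.6875 − 675.0000 = 302.6875 ≈ 302.7 ms.

302.7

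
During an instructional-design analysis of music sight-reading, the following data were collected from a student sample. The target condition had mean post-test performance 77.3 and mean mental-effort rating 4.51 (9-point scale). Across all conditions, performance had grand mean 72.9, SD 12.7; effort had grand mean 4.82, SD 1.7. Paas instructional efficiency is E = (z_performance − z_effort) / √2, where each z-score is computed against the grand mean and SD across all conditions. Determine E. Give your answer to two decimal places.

0.37

z_performance = (77.3 − 72.9) / 12.7 = 4.4000 / 12.7 = 0.3465.
z_effort = (4.51 − 4.82) / 1.7 = -0.3100 / 1.7 = -0.1824.
z_P − z_E = 0.3465 − (-0.1824) = 0.5289.
E = 0.5289 / √2 = 0.5289 / 1.41421 = 0.3740 ≈ 0.37.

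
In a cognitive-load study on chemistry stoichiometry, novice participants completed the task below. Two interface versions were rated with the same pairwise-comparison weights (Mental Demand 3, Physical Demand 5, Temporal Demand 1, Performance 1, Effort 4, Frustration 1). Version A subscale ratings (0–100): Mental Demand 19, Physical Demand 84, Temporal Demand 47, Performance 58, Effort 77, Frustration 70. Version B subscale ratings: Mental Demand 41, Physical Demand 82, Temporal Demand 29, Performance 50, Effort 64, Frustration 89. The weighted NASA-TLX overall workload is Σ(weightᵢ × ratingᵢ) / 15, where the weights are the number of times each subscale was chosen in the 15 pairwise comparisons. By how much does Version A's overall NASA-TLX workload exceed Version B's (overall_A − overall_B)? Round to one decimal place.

0.2

Version A weighted sum = 3·19 + 5·84 + 1·47 + 1·58 + 4·77 + 1·70 = 57 + 420 + 47 + 58 + 308 + 70 = 960; overall_A = 960/15 = 64.0000.
Version B weighted sum = 3·41 + 5·82 + 1·29 + 1·50 + 4·64 + 1·89 = 123 + 410 + 29 + 50 + 256 + 89 = 957; overall_B = 957/15 = 63.8000.
Difference = 64.0000 − 63.8000 = 0.2000 ≈ 0.2.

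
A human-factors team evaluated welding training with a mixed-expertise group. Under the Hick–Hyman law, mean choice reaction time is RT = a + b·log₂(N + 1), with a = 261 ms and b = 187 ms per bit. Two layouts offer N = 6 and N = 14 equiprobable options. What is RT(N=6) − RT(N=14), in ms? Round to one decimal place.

-205.6

RT(6) = 261 + 187·log₂(7) = 261 + 187·2.8074 = 785.9838 ms.
RT(14) = 261 + 187·log₂(15) = 261 + 187·3.9069 = 991.5903 ms.
Difference = 785.9838 − 991.5903 = -205.6065 ≈ -205.6 ms.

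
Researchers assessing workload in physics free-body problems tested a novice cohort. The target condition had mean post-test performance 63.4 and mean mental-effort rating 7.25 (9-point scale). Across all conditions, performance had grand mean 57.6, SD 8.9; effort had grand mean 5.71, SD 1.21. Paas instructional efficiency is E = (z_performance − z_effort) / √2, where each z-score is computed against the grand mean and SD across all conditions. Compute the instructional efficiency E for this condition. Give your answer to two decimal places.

-0.44

z_performance = (63.4 − 57.6) / 8.9 = 5.8000 / 8.9 = 0.6517.
z_effort = (7.25 − 5.71) / 1.21 = 1.5400 / 1.21 = 1.2727.
z_P − z_E = 0.6517 − 1.2727 = -0.6210.
E = -0.6210 / √2 = -0.6210 / 1.41421 = -0.4391 ≈ -0.44.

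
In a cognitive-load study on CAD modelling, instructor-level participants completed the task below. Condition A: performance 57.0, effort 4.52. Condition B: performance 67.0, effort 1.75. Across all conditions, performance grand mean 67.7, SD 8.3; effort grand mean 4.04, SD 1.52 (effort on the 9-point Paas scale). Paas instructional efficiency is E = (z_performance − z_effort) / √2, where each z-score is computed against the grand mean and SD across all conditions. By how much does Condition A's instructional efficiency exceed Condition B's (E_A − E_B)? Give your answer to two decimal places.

-2.14

Condition A: z_P = (57.0 − 67.7)/8.3 = -1.2892; z_E = (4.52 − 4.04)/1.52 = 0.3158; E_A = (-1.2892 − 0.3158)/√2 = -1.1349.
Condition B: z_P = (67.0 − 67.7)/8.3 = -0.0843; z_E = (1.75 − 4.04)/1.52 = -1.5066; E_B = (-0.0843 − (-1.5066))/√2 = 1.0057.
E_A − E_B = -1.1349 − 1.0057 = -2.1406 ≈ -2.14.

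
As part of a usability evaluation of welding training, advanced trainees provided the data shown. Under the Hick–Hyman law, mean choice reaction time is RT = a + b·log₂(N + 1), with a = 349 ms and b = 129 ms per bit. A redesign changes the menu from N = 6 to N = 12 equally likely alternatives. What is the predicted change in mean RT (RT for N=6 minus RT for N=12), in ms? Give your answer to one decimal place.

-115.2

RT(6) = 349 + 129·log₂(7) = 349 + 129·2.8074 = 711.1546 ms.
RT(12) = 349 + 129·log₂(13) = 349 + 129·3.7004 = 826.3516 ms.
Difference = 711.1546 − 826.3516 = -115.1970 ≈ -115.2 ms.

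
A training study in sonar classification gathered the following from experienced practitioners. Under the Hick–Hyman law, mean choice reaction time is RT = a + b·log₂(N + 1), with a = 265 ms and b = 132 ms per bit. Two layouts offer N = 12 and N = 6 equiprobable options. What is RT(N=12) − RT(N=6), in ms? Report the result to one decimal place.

117.9

RT(12) = 265 + 132·log₂(13) = 265 + 132·3.7004 = 753.4528 ms.
RT(6) = 265 + 132·log₂(7) = 265 + 132·2.8074 = 635.5768 ms.
Difference = 753.4528 − 635.5768 = 117.8760 ≈ 117.9 ms.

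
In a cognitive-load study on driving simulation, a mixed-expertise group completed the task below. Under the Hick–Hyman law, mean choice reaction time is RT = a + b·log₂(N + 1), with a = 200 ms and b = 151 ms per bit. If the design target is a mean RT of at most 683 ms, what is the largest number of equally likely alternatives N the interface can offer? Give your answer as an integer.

8

Set 200 + 151·log₂(N + 1) ≤ 683.
log₂(N + 1) ≤ (683 − 200) / 151 = 3.1987.
N + 1 ≤ 2^3.1987 = 9.1813.
N ≤ 8.1813, so the largest integer N is 8.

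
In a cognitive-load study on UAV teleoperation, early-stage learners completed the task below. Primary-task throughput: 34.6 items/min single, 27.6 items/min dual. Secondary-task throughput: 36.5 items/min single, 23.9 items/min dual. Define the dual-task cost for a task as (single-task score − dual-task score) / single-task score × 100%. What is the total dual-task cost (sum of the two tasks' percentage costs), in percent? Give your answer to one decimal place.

Primary cost = (34.6 − 27.6) / 34.6 × 100% = 20.2312%.
Secondary cost = (36.5 − 23.9) / 36.5 × 100% = 34.5205%.
Total = 20.2312% + 34.5205% = 54.7517% ≈ 54.8%.

54.8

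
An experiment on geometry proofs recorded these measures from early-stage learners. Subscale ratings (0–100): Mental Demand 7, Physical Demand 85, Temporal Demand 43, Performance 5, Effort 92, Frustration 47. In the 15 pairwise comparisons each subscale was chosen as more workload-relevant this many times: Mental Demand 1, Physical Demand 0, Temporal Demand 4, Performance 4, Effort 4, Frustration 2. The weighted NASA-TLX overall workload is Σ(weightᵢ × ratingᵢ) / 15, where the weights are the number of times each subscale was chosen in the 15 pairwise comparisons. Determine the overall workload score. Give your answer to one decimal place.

The tallies are the weights (they sum to 15).
Weighted sum = 1·7 + 0·85 + 4·43 + 4·5 + 4·92 + 2·47
            = 7 + 0 + 172 + 20 + 368 + 94 = 661.
Overall workload = 661 / 15 = 44.0667 ≈ 44.1.

44.1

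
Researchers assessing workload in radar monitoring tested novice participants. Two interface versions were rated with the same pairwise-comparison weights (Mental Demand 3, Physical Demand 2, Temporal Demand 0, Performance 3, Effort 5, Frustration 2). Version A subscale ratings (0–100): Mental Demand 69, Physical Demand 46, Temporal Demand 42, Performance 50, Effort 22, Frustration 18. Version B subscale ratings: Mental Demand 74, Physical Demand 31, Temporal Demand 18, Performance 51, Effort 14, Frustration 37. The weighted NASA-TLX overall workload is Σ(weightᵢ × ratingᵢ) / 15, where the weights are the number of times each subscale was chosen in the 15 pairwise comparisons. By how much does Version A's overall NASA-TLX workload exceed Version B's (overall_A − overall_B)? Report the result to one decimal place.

0.9

Version A weighted sum = 3·69 + 2·46 + 0·42 + 3·50 + 5·22 + 2·18 = 207 + 92 + 0 + 150 + 110 + 36 = 595; overall_A = 595/15 = 39.6667.
Version B weighted sum = 3·74 + 2·31 + 0·18 + 3·51 + 5·14 + 2·37 = 222 + 62 + 0 + 153 + 70 + 74 = 581; overall_B = 581/15 = 38.7333.
Difference = 39.6667 − 38.7333 = 0.9334 ≈ 0.9.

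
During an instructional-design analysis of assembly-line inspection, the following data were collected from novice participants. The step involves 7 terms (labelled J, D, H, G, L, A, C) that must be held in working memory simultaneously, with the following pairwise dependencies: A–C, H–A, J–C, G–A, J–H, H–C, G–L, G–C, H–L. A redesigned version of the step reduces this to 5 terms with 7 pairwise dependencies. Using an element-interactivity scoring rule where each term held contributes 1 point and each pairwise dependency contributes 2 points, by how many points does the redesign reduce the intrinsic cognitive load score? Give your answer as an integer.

6

Original: 7 × 1 + 9 × 2 = 7 + 18 = 25.
Redesigned: 5 × 1 + 7 × 2 = 5 + 14 = 19.
Reduction = 25 − 19 = 6.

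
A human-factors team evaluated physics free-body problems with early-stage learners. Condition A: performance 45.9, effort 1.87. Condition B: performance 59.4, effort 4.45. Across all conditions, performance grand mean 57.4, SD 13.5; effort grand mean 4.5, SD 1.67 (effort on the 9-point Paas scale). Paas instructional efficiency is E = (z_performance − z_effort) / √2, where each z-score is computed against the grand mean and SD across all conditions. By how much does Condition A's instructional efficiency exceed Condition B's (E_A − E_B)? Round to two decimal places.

0.39

Condition A: z_P = (45.9 − 57.4)/13.5 = -0.8519; z_E = (1.87 − 4.5)/1.67 = -1.5749; E_A = (-0.8519 − (-1.5749))/√2 = 0.5112.
Condition B: z_P = (59.4 − 57.4)/13.5 = 0.1481; z_E = (4.45 − 4.5)/1.67 = -0.0299; E_B = (0.1481 − (-0.0299))/√2 = 0.1259.
E_A − E_B = 0.5112 − 0.1259 = 0.3853 ≈ 0.39.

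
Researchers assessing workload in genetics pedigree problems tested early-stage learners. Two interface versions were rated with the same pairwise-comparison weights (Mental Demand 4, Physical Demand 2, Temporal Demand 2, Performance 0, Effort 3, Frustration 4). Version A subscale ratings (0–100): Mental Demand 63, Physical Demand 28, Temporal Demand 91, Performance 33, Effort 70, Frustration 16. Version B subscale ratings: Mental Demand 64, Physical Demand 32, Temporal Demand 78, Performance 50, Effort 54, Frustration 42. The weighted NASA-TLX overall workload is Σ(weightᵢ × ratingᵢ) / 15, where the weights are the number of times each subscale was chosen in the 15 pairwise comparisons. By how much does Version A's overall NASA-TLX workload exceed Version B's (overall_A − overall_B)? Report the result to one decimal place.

-2.8

Version A weighted sum = 4·63 + 2·28 + 2·91 + 0·33 + 3·70 + 4·16 = 252 + 56 + 182 + 0 + 210 + 64 = 764; overall_A = 764/15 = 50.9333.
Version B weighted sum = 4·64 + 2·32 + 2·78 + 0·50 + 3·54 + 4·42 = 256 + 64 + 156 + 0 + 162 + 168 = 806; overall_B = 806/15 = 53.7333.
Difference = 50.9333 − 53.7333 = -2.8000 ≈ -2.8.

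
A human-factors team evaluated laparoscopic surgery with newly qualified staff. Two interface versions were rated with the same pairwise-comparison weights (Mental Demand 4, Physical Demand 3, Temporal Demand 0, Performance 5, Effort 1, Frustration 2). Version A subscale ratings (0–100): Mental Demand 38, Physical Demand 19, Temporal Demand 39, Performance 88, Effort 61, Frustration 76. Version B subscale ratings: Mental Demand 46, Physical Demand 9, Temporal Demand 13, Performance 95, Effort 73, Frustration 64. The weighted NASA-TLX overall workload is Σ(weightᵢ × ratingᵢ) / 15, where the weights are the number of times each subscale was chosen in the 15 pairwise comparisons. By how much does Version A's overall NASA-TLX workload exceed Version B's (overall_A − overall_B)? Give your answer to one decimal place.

Version A weighted sum = 4·38 + 3·19 + 0·39 + 5·88 + 1·61 + 2·76 = 152 + 57 + 0 + 440 + 61 + 152 = 862; overall_A = 862/15 = 57.4667.
Version B weighted sum = 4·46 + 3·9 + 0·13 + 5·95 + 1·73 + 2·64 = 184 + 27 + 0 + 475 + 73 + 128 = 887; overall_B = 887/15 = 59.1333.
Difference = 57.4667 − 59.1333 = -1.6666 ≈ -1.7.

-1.7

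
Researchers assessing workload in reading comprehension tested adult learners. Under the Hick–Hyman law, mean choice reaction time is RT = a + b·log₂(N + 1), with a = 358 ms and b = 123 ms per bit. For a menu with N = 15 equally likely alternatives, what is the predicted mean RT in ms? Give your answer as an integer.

850

log₂(15 + 1) = log₂(16) = 4.0000.
RT = 358 + 123 × 4.0000 = 358 + 492.0000 = 850.0000 ms.
≈ 850 ms.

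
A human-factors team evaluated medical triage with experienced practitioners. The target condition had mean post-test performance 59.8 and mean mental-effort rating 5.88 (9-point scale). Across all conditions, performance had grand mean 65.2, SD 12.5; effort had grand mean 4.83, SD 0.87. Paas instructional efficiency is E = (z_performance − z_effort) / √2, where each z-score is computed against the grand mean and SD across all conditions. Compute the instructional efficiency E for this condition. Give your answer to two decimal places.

-1.16

z_performance = (59.8 − 65.2) / 12.5 = -5.4000 / 12.5 = -0.4320.
z_effort = (5.88 − 4.83) / 0.87 = 1.0500 / 0.87 = 1.2069.
z_P − z_E = -0.4320 − 1.2069 = -1.6389.
E = -1.6389 / √2 = -1.6389 / 1.41421 = -1.1589 ≈ -1.16.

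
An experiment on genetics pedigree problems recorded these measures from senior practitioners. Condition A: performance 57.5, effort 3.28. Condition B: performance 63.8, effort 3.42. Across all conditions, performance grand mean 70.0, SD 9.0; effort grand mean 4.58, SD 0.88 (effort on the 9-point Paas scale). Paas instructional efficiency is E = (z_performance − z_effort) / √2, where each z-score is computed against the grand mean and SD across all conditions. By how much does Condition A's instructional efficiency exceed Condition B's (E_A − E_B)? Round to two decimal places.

-0.38

Condition A: z_P = (57.5 − 70.0)/9.0 = -1.3889; z_E = (3.28 − 4.58)/0.88 = -1.4773; E_A = (-1.3889 − (-1.4773))/√2 = 0.0625.
Condition B: z_P = (63.8 − 70.0)/9.0 = -0.6889; z_E = (3.42 − 4.58)/0.88 = -1.3182; E_B = (-0.6889 − (-1.3182))/√2 = 0.4450.
E_A − E_B = 0.0625 − 0.4450 = -0.3825 ≈ -0.38.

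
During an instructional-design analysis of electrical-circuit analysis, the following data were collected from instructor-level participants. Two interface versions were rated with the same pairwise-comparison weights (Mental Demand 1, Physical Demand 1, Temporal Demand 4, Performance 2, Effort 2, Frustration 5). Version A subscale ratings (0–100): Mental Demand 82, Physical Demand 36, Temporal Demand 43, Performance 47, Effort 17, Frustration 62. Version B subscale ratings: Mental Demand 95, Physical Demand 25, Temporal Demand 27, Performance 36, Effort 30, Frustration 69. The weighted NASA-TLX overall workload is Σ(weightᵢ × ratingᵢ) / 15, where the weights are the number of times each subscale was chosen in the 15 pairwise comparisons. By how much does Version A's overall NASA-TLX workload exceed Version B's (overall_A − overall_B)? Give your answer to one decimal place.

1.5

Version A weighted sum = 1·82 + 1·36 + 4·43 + 2·47 + 2·17 + 5·62 = 82 + 36 + 172 + 94 + 34 + 310 = 728; overall_A = 728/15 = 48.5333.
Version B weighted sum = 1·95 + 1·25 + 4·27 + 2·36 + 2·30 + 5·69 = 95 + 25 + 108 + 72 + 60 + 345 = 705; overall_B = 705/15 = 47.0000.
Difference = 48.5333 − 47.0000 = 1.5333 ≈ 1.5.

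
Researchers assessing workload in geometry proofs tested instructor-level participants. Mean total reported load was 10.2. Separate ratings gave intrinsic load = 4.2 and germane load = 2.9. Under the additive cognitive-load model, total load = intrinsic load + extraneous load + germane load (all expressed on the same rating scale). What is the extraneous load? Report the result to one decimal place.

extraneous load = total − intrinsic − germane
             = 10.2 − 4.2 − 2.9 = 3.1.

3.1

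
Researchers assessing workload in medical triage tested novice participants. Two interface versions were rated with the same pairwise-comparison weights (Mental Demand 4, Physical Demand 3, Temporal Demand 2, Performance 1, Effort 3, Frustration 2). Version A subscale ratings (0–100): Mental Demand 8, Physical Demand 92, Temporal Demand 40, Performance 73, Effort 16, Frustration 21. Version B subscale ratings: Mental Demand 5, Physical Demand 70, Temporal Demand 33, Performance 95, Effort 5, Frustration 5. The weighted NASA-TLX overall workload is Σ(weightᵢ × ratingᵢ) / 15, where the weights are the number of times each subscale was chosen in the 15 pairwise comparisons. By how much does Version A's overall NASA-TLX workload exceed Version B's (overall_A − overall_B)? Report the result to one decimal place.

Version A weighted sum = 4·8 + 3·92 + 2·40 + 1·73 + 3·16 + 2·21 = 32 + 276 + 80 + 73 + 48 + 42 = 551; overall_A = 551/15 = 36.7333.
Version B weighted sum = 4·5 + 3·70 + 2·33 + 1·95 + 3·5 + 2·5 = 20 + 210 + 66 + 95 + 15 + 10 = 416; overall_B = 416/15 = 27.7333.
Difference = 36.7333 − 27.7333 = 9.0000 ≈ 9.0.

9.0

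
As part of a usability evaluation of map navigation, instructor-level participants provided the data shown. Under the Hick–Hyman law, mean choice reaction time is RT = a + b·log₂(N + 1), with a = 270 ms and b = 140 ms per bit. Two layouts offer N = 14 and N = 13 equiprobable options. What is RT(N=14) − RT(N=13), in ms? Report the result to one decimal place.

13.9

RT(14) = 270 + 140·log₂(15) = 270 + 140·3.9069 = 816.9660 ms.
RT(13) = 270 + 140·log₂(14) = 270 + 140·3.8074 = 803.0360 ms.
Difference = 816.9660 − 803.0360 = 13.9300 ≈ 13.9 ms.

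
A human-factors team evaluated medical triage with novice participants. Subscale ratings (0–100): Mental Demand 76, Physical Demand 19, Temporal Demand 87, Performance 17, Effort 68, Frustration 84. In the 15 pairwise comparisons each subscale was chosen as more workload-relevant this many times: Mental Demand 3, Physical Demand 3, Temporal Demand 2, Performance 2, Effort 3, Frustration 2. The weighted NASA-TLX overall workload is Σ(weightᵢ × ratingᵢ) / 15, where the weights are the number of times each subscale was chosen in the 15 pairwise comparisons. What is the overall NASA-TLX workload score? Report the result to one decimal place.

The tallies are the weights (they sum to 15).
Weighted sum = 3·76 + 3·19 + 2·87 + 2·17 + 3·68 + 2·84
            = 228 + 57 + 174 + 34 + 204 + 168 = 865.
Overall workload = 865 / 15 = 57.6667 ≈ 57.7.

57.7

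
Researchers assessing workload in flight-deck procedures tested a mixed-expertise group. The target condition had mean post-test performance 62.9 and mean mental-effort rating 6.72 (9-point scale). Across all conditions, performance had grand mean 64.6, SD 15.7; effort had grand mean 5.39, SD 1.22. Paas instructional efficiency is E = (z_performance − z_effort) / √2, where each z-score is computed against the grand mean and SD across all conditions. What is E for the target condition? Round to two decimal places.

z_performance = (62.9 − 64.6) / 15.7 = -1.7000 / 15.7 = -0.1083.
z_effort = (6.72 − 5.39) / 1.22 = 1.3300 / 1.22 = 1.0902.
z_P − z_E = -0.1083 − 1.0902 = -1.1985.
E = -1.1985 / √2 = -1.1985 / 1.41421 = -0.8475 ≈ -0.85.

-0.85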